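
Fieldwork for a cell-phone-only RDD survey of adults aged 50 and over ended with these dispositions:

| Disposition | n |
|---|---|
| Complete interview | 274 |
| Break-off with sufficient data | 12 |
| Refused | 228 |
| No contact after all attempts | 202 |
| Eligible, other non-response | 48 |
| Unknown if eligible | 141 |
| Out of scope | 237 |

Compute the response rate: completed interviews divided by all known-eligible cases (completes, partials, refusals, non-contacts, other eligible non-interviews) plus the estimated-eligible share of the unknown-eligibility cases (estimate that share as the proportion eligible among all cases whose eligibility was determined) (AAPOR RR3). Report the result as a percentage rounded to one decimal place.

Num: 274
Eligible (known): 274 + 12 + 228 + 202 + 48 = 764
e = 764 / (764 + 237) = 764 / 1001 = 0.7632
Eligible share of unknowns: 0.7632 × 141 = 107.61
Denom: 764 + 107.61 = 871.61
RR3 = 274 / 871.61 = 0.3144

31.4%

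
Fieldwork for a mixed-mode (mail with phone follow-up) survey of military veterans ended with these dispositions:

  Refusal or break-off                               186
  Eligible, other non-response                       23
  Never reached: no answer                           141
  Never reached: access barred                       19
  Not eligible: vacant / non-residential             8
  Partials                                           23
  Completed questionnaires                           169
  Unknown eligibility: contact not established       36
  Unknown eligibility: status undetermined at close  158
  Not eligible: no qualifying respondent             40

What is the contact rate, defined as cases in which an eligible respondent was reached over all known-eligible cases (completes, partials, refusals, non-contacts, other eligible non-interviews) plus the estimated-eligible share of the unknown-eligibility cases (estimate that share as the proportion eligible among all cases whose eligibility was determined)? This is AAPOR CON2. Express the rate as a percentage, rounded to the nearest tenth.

54.2%

No answer / not reached = 141 + 19 = 160
Eligibility not determined = 36 + 158 = 194
Not eligible = 40 + 8 = 48
Num = 169 + 23 + 186 + 23 = 401
Eligible (known) = 169 + 23 + 186 + 160 + 23 = 561
e = 561 / (561 + 48) = 561 / 609 = 0.9212
Eligible share of unknowns = 0.9212 × 194 = 178.71
Base = 561 + 178.71 = 739.71
CON2 = 401 / 739.71 = 0.5421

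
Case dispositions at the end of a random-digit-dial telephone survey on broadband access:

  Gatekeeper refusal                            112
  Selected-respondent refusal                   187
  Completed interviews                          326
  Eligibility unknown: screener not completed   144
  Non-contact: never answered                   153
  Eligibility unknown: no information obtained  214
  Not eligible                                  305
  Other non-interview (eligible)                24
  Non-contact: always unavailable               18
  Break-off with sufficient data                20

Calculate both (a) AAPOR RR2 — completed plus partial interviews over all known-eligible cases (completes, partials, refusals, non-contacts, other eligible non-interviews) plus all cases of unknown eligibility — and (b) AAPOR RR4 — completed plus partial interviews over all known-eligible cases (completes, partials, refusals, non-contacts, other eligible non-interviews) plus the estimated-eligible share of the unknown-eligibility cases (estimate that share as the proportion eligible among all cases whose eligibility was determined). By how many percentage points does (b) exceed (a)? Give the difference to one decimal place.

2.5

Refused = 112 + 187 = 299
Non-contacts = 153 + 18 = 171
Undetermined eligibility = 144 + 214 = 358
Num: 326 + 20 = 346
Denom: 326 + 20 + 299 + 171 + 24 + 358 = 1198
RR2 = 346 / 1198 = 0.2888
Determined eligible: 326 + 20 + 299 + 171 + 24 = 840
e = 840 / (840 + 305) = 840 / 1145 = 0.7336
Estimated eligible among unknowns: 0.7336 × 358 = 262.63
Denom: 840 + 262.63 = 1102.63
RR4 = 346 / 1102.63 = 0.3138
Difference = 31.38 − 28.88 = 2.50 percentage points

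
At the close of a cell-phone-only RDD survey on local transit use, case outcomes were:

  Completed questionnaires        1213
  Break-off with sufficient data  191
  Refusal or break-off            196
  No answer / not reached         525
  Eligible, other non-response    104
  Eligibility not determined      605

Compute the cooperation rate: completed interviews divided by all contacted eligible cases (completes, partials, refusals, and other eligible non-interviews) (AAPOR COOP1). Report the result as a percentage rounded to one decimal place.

Numerator = 1213
Denom = 1213 + 191 + 196 + 104 = 1704
COOP1 = 1213 / 1704 = 0.7119

71.2%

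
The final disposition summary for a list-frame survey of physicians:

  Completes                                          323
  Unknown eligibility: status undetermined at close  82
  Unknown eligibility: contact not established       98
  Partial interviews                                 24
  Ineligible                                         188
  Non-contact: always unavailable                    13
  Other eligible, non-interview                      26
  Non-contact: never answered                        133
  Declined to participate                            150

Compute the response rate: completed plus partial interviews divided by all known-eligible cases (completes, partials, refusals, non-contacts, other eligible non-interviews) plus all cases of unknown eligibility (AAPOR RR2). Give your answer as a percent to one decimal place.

40.9%

Non-contacts = 133 + 13 = 146
Unknown if eligible = 98 + 82 = 180
Num → 323 + 24 = 347
Base → 323 + 24 + 150 + 146 + 26 + 180 = 849
RR2 = 347 / 849 = 0.4087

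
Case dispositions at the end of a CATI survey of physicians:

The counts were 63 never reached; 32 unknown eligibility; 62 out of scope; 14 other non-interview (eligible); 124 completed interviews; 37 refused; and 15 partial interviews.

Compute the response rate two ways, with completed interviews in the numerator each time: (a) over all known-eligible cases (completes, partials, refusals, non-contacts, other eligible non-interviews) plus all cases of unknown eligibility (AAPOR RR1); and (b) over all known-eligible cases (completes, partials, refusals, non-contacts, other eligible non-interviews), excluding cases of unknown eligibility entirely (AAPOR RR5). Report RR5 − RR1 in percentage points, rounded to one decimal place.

5.5

Top: 124
Base: 124 + 15 + 37 + 63 + 14 + 32 = 285
RR1 = 124 / 285 = 0.4351
Base: 124 + 15 + 37 + 63 + 14 = 253
RR5 = 124 / 253 = 0.4901
Difference = 49.01 − 43.51 = 5.50 percentage points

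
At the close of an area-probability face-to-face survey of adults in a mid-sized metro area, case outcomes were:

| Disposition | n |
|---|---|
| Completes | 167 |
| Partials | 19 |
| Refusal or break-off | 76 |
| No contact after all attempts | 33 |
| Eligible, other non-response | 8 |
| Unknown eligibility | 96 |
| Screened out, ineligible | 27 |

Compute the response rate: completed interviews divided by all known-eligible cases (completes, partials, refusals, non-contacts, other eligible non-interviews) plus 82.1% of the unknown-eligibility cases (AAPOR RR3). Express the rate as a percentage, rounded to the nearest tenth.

Top: 167
Determined eligible: 167 + 19 + 76 + 33 + 8 = 303
e × U: 0.8210 × 96 = 78.82
Base: 303 + 78.82 = 381.82
RR3 = 167 / 381.82 = 0.4374

43.7%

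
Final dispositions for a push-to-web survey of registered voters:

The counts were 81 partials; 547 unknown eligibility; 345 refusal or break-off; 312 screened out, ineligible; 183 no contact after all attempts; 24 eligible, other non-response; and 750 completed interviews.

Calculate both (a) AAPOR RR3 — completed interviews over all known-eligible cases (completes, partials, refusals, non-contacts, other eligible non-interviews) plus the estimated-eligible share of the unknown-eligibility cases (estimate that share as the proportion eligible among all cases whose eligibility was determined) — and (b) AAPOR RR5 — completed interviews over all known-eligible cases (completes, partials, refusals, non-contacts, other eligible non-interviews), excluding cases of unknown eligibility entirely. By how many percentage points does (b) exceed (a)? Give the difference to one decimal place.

13.2

Num → 750
Known eligible → 750 + 81 + 345 + 183 + 24 = 1383
e = 1383 / (1383 + 312) = 1383 / 1695 = 0.8159
e × U → 0.8159 × 547 = 446.30
Denom → 1383 + 446.30 = 1829.30
RR3 = 750 / 1829.30 = 0.4100
Denom → 750 + 81 + 345 + 183 + 24 = 1383
RR5 = 750 / 1383 = 0.5423
Difference = 54.23 − 41.00 = 13.23 percentage points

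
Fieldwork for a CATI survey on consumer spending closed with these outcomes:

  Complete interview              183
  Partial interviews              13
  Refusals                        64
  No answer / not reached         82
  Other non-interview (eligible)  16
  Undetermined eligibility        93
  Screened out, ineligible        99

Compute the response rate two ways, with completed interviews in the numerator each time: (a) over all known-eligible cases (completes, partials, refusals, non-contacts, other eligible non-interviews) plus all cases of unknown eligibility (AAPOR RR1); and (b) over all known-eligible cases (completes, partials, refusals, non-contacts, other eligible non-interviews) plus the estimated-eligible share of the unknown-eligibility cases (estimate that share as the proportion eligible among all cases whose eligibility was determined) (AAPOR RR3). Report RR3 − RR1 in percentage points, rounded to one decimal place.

1.9

Numerator → 183
Denom → 183 + 13 + 64 + 82 + 16 + 93 = 451
RR1 = 183 / 451 = 0.4058
Determined eligible → 183 + 13 + 64 + 82 + 16 = 358
e = 358 / (358 + 99) = 358 / 457 = 0.7834
Estimated eligible among unknowns → 0.7834 × 93 = 72.86
Denom → 358 + 72.86 = 430.86
RR3 = 183 / 430.86 = 0.4247
Difference = 42.47 − 40.58 = 1.89 percentage points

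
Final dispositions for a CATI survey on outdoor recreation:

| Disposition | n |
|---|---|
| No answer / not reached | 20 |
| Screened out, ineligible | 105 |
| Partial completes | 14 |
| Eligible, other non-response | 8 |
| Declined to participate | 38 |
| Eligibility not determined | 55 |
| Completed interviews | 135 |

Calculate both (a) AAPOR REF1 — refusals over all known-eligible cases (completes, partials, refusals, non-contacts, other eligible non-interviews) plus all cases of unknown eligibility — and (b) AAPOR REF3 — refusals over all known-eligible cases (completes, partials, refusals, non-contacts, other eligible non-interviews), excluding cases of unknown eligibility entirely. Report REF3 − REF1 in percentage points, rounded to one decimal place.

3.6

Top → 38
Denom → 135 + 14 + 38 + 20 + 8 + 55 = 270
REF1 = 38 / 270 = 0.1407
Denom → 135 + 14 + 38 + 20 + 8 = 215
REF3 = 38 / 215 = 0.1767
Difference = 17.67 − 14.07 = 3.60 percentage points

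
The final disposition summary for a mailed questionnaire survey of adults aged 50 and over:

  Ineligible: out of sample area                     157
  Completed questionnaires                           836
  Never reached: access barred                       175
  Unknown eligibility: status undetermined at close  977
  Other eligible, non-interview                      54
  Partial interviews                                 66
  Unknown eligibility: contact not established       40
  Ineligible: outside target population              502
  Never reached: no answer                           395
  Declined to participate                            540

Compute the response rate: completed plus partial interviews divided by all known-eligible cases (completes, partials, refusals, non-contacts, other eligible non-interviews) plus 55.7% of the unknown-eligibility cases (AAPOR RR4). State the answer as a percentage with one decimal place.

34.3%

No contact after all attempts = 395 + 175 = 570
Unknown eligibility = 40 + 977 = 1017
Out of scope = 502 + 157 = 659
Num: 836 + 66 = 902
Known eligible: 836 + 66 + 540 + 570 + 54 = 2066
Estimated eligible among unknowns: 0.5570 × 1017 = 566.47
Denom: 2066 + 566.47 = 2632.47
RR4 = 902 / 2632.47 = 0.3426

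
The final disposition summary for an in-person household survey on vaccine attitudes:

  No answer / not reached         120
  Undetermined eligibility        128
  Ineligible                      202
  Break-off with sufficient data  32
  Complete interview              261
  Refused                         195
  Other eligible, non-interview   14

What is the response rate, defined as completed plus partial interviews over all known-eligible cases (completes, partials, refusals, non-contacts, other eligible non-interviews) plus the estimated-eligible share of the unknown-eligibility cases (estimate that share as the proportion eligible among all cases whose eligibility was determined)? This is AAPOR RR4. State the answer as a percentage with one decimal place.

Numerator = 261 + 32 = 293
Known eligible = 261 + 32 + 195 + 120 + 14 = 622
e = 622 / (622 + 202) = 622 / 824 = 0.7549
Estimated eligible among unknowns = 0.7549 × 128 = 96.63
Denom = 622 + 96.63 = 718.63
RR4 = 293 / 718.63 = 0.4077

40.8%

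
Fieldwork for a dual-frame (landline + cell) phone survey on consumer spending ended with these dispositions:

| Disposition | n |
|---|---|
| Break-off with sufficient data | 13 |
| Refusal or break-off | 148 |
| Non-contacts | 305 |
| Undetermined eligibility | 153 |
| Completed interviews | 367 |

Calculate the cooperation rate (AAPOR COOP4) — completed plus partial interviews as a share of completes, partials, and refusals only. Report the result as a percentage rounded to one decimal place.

72.0%

Numerator: 367 + 13 = 380
Denominator: 367 + 13 + 148 = 528
COOP4 = 380 / 528 = 0.7197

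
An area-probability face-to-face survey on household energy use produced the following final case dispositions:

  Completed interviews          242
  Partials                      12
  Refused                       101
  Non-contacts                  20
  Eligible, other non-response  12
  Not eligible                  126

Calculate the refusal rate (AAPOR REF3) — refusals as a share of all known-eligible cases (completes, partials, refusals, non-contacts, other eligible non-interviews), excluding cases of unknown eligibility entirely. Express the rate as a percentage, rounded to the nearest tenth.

Num → 101
Denominator → 242 + 12 + 101 + 20 + 12 = 387
REF3 = 101 / 387 = 0.2610

26.1%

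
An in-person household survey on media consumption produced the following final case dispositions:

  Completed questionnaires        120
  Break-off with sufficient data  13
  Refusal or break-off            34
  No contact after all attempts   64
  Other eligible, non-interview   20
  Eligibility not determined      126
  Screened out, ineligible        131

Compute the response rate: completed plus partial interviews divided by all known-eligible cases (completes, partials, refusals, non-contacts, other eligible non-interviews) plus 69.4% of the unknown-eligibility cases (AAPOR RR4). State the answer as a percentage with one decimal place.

39.3%

Top: 120 + 13 = 133
Eligible (known): 120 + 13 + 34 + 64 + 20 = 251
Estimated eligible among unknowns: 0.6940 × 126 = 87.44
Base: 251 + 87.44 = 338.44
RR4 = 133 / 338.44 = 0.3930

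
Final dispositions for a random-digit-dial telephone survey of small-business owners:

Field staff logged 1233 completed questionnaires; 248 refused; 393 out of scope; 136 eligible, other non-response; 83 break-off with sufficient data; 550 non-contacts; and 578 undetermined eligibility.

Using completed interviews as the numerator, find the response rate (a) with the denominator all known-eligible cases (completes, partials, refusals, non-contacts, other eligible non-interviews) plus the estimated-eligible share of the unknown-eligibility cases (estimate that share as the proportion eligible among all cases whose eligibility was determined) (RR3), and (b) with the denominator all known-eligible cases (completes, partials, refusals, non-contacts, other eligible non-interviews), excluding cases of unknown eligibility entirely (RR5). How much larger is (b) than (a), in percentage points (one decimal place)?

Top → 1233
Known eligible → 1233 + 83 + 248 + 550 + 136 = 2250
e = 2250 / (2250 + 393) = 2250 / 2643 = 0.8513
Estimated eligible among unknowns → 0.8513 × 578 = 492.05
Denominator → 2250 + 492.05 = 2742.05
RR3 = 1233 / 2742.05 = 0.4497
Denominator → 1233 + 83 + 248 + 550 + 136 = 2250
RR5 = 1233 / 2250 = 0.5480
Difference = 54.80 − 44.97 = 9.83 percentage points

9.8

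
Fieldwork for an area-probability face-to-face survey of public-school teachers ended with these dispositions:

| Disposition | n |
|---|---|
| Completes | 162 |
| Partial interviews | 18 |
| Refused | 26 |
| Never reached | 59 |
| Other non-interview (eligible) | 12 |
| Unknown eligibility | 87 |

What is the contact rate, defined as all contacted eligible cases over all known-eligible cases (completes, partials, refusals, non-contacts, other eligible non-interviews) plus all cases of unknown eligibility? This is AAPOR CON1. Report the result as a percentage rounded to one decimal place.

59.9%

Numerator: 162 + 18 + 26 + 12 = 218
Denom: 162 + 18 + 26 + 59 + 12 + 87 = 364
CON1 = 218 / 364 = 0.5989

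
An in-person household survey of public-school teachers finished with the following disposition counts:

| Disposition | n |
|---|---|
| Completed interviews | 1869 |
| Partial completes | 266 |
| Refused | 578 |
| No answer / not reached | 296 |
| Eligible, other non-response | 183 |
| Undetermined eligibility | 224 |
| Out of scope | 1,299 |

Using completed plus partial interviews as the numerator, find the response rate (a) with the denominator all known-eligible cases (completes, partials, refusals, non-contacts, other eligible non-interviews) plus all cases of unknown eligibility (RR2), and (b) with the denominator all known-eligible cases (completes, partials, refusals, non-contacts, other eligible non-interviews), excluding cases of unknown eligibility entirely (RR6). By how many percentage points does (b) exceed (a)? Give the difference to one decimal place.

4.4

Num → 1869 + 266 = 2135
Denominator → 1869 + 266 + 578 + 296 + 183 + 224 = 3416
RR2 = 2135 / 3416 = 0.6250
Denominator → 1869 + 266 + 578 + 296 + 183 = 3192
RR6 = 2135 / 3192 = 0.6689
Difference = 66.89 − 62.50 = 4.39 percentage points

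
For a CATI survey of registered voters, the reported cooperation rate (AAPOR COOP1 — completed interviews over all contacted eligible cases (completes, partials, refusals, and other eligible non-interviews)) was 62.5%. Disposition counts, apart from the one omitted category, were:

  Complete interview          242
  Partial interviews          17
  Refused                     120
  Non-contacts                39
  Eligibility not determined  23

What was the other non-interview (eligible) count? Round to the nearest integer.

COOP1 = 242 / D = 0.625
D = 242 / 0.625 = 387.2
Rest of base = 379
other non-interview (eligible) = 387.2 − 379 ≈ 8

8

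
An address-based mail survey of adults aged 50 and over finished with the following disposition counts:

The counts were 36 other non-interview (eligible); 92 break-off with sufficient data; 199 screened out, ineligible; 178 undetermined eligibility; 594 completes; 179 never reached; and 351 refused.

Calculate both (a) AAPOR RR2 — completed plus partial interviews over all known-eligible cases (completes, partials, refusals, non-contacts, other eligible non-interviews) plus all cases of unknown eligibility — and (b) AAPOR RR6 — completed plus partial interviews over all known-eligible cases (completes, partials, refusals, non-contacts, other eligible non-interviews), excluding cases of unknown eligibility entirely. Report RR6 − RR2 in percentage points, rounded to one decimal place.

Numerator = 594 + 92 = 686
Denominator = 594 + 92 + 351 + 179 + 36 + 178 = 1430
RR2 = 686 / 1430 = 0.4797
Denominator = 594 + 92 + 351 + 179 + 36 = 1252
RR6 = 686 / 1252 = 0.5479
Difference = 54.79 − 47.97 = 6.82 percentage points

6.8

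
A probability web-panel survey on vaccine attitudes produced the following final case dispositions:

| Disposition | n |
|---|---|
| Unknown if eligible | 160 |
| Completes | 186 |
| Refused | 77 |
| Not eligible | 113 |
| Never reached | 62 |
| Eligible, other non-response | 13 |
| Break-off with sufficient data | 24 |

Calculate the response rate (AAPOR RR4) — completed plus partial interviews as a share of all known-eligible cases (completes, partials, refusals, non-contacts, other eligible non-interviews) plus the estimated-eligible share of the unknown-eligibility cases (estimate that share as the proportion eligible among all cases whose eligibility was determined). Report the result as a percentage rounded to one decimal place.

Top → 186 + 24 = 210
Determined eligible → 186 + 24 + 77 + 62 + 13 = 362
e = 362 / (362 + 113) = 362 / 475 = 0.7621
Eligible share of unknowns → 0.7621 × 160 = 121.94
Denominator → 362 + 121.94 = 483.94
RR4 = 210 / 483.94 = 0.4339

43.4%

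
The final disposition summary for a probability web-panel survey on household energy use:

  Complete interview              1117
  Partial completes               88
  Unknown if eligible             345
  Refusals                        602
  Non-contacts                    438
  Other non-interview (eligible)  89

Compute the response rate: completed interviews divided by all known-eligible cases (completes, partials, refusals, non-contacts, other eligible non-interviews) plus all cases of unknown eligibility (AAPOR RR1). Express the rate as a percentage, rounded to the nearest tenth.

41.7%

Num → 1117
Denom → 1117 + 88 + 602 + 438 + 89 + 345 = 2679
RR1 = 1117 / 2679 = 0.4169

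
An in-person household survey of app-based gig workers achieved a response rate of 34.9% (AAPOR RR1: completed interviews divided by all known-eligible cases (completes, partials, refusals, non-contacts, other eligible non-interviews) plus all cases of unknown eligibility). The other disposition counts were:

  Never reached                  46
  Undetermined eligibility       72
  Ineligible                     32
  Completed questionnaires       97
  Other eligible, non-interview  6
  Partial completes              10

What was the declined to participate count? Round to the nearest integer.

RR1 = 97 / D = 0.349
D = 97 / 0.349 = 277.9
Remaining denominator categories sum to 231
declined to participate = 277.9 − 231 ≈ 47

47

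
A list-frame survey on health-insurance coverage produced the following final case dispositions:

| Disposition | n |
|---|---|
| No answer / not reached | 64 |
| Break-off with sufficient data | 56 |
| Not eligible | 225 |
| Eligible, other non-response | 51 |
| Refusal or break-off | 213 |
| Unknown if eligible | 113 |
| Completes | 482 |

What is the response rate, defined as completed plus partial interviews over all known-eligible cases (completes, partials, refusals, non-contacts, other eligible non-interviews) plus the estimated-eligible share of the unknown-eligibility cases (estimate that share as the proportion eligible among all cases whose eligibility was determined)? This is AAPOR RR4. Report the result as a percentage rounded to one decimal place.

Top → 482 + 56 = 538
Eligible (known) → 482 + 56 + 213 + 64 + 51 = 866
e = 866 / (866 + 225) = 866 / 1091 = 0.7938
e × U → 0.7938 × 113 = 89.70
Base → 866 + 89.70 = 955.70
RR4 = 538 / 955.70 = 0.5629

56.3%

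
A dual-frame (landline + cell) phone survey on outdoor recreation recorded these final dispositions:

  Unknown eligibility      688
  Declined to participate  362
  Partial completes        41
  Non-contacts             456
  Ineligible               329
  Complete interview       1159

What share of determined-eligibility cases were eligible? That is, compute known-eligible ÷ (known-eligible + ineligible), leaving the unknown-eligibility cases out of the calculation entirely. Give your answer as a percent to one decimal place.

Eligible (known): 1159 + 41 + 362 + 456 = 2018
e = 2018 / (2018 + 329) = 2018 / 2347 = 0.8598

86.0%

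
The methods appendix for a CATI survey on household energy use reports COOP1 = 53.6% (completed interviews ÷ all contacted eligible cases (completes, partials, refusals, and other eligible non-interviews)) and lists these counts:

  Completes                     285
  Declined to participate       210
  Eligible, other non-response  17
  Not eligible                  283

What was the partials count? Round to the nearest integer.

20

COOP1 = 285 / D = 0.536
D = 285 / 0.536 = 531.7
Other denominator terms total 512
partials = 531.7 − 512 ≈ 20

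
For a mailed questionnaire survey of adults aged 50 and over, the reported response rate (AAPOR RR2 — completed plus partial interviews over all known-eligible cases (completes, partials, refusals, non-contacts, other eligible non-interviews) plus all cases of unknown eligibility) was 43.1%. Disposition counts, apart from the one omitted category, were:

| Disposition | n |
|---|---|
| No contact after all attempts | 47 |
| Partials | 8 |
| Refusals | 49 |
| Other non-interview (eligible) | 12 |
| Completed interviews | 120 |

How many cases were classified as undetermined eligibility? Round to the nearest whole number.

61

Top → 120 + 8 = 128
RR2 = 128 / D = 0.431
D = 128 / 0.431 = 297.0
Remaining denominator categories sum to 236
undetermined eligibility = 297.0 − 236 ≈ 61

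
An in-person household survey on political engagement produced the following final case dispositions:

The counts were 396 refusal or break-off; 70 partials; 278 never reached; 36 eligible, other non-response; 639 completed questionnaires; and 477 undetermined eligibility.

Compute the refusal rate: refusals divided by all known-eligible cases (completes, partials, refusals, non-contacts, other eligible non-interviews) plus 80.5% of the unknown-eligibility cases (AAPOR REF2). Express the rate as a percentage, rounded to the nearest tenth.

22.0%

Top: 396
Known eligible: 639 + 70 + 396 + 278 + 36 = 1419
Eligible share of unknowns: 0.8050 × 477 = 383.99
Denominator: 1419 + 383.99 = 1802.99
REF2 = 396 / 1802.99 = 0.2196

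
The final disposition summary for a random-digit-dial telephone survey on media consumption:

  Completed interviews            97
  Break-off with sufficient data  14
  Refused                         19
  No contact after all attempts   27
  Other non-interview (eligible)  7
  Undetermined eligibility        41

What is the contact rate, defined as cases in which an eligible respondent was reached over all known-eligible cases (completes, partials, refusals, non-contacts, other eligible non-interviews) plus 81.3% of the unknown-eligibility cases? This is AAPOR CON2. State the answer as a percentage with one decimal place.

Num = 97 + 14 + 19 + 7 = 137
Determined eligible = 97 + 14 + 19 + 27 + 7 = 164
Estimated eligible among unknowns = 0.8130 × 41 = 33.33
Denom = 164 + 33.33 = 197.33
CON2 = 137 / 197.33 = 0.6943

69.4%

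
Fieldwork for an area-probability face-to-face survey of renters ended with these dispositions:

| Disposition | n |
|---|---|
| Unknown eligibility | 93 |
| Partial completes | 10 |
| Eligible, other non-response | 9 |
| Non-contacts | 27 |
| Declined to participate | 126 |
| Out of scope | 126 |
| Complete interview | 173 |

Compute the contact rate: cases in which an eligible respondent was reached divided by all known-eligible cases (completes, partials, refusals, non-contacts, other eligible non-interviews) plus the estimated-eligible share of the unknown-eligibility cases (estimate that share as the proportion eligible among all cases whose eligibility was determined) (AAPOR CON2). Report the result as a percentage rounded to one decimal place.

Num: 173 + 10 + 126 + 9 = 318
Determined eligible: 173 + 10 + 126 + 27 + 9 = 345
e = 345 / (345 + 126) = 345 / 471 = 0.7325
Eligible share of unknowns: 0.7325 × 93 = 68.12
Base: 345 + 68.12 = 413.12
CON2 = 318 / 413.12 = 0.7698

77.0%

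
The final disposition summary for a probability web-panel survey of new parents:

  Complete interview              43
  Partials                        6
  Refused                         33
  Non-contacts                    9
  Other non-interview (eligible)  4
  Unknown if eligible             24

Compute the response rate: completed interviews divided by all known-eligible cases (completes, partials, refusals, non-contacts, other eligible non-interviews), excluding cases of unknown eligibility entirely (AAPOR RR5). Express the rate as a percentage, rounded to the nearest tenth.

45.3%

Top: 43
Base: 43 + 6 + 33 + 9 + 4 = 95
RR5 = 43 / 95 = 0.4526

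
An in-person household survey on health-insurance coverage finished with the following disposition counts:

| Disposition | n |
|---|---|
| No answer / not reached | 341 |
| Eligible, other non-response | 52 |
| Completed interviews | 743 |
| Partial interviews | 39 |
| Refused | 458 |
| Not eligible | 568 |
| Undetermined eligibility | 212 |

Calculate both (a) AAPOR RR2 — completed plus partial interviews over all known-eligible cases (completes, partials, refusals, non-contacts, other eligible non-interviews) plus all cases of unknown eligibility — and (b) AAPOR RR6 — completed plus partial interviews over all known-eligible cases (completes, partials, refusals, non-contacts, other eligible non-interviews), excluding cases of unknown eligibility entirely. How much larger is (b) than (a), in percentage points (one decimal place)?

Top → 743 + 39 = 782
Denominator → 743 + 39 + 458 + 341 + 52 + 212 = 1845
RR2 = 782 / 1845 = 0.4238
Denominator → 743 + 39 + 458 + 341 + 52 = 1633
RR6 = 782 / 1633 = 0.4789
Difference = 47.89 − 42.38 = 5.51 percentage points

5.5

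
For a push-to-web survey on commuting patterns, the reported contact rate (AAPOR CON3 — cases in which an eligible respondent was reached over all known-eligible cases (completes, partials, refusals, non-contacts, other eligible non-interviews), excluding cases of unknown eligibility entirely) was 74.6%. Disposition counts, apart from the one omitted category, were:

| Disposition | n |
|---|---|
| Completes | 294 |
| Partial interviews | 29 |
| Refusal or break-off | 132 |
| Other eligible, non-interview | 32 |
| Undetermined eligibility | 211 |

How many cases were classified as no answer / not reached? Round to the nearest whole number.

166

Num = 294 + 29 + 132 + 32 = 487
CON3 = 487 / D = 0.746
D = 487 / 0.746 = 652.8
Rest of base = 487
no answer / not reached = 652.8 − 487 ≈ 166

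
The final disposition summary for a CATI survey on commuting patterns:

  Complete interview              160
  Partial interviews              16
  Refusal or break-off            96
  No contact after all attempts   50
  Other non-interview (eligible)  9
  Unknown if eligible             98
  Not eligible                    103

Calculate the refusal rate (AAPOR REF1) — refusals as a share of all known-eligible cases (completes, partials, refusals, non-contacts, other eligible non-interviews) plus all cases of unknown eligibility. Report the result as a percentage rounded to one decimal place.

22.4%

Numerator = 96
Base = 160 + 16 + 96 + 50 + 9 + 98 = 429
REF1 = 96 / 429 = 0.2238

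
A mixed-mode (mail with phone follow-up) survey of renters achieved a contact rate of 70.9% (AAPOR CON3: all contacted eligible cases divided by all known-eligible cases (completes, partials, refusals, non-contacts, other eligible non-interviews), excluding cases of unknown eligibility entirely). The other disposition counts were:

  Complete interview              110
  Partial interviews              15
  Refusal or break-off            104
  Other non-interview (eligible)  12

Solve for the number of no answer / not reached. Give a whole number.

99

Numerator: 110 + 15 + 104 + 12 = 241
CON3 = 241 / D = 0.709
D = 241 / 0.709 = 339.9
Remaining denominator categories sum to 241
no answer / not reached = 339.9 − 241 ≈ 99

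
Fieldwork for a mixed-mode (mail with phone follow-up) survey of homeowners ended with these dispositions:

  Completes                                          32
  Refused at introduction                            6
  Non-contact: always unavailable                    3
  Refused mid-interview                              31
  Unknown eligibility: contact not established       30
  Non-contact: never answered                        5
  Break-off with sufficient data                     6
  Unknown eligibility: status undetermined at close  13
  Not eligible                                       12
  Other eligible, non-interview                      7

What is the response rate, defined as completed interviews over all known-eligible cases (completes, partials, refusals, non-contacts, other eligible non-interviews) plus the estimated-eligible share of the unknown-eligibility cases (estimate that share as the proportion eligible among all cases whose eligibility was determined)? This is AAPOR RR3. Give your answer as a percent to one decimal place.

Declined to participate = 6 + 31 = 37
Never reached = 5 + 3 = 8
Eligibility not determined = 30 + 13 = 43
Top → 32
Eligible (known) → 32 + 6 + 37 + 8 + 7 = 90
e = 90 / (90 + 12) = 90 / 102 = 0.8824
Estimated eligible among unknowns → 0.8824 × 43 = 37.94
Denom → 90 + 37.94 = 127.94
RR3 = 32 / 127.94 = 0.2501

25.0%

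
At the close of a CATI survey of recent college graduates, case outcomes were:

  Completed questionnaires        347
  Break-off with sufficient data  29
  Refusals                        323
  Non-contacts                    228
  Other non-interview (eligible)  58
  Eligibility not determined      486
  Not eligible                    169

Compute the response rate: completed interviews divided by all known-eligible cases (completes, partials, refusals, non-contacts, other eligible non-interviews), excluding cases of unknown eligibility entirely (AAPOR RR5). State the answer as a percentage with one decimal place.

Top = 347
Base = 347 + 29 + 323 + 228 + 58 = 985
RR5 = 347 / 985 = 0.3523

35.2%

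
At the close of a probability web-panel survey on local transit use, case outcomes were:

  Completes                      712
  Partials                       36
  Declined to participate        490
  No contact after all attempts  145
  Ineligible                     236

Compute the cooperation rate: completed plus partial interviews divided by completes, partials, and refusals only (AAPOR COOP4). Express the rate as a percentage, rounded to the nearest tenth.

Top: 712 + 36 = 748
Base: 712 + 36 + 490 = 1238
COOP4 = 748 / 1238 = 0.6042

60.4%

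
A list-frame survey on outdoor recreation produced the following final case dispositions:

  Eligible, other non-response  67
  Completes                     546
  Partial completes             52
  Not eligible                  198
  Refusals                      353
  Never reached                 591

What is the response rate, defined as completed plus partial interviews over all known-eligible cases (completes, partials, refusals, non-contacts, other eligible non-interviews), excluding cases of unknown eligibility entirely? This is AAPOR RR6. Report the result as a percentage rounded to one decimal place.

Top = 546 + 52 = 598
Denominator = 546 + 52 + 353 + 591 + 67 = 1609
RR6 = 598 / 1609 = 0.3717

37.2%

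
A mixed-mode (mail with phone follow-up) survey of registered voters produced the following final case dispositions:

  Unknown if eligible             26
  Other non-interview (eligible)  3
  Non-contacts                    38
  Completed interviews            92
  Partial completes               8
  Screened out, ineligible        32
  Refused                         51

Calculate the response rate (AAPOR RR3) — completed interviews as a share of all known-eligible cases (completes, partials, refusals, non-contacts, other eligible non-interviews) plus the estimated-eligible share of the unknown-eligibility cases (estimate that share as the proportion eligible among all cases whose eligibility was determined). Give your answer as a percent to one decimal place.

Numerator: 92
Eligible (known): 92 + 8 + 51 + 38 + 3 = 192
e = 192 / (192 + 32) = 192 / 224 = 0.8571
e × U: 0.8571 × 26 = 22.28
Base: 192 + 22.28 = 214.28
RR3 = 92 / 214.28 = 0.4293

42.9%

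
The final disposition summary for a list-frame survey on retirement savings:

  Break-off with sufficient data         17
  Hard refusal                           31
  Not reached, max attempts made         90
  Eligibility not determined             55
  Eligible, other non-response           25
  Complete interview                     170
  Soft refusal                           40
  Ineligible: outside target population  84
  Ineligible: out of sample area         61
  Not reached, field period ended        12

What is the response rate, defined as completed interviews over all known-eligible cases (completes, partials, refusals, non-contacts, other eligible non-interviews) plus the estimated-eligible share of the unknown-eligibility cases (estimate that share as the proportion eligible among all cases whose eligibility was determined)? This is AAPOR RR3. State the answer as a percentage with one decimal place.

Refused = 31 + 40 = 71
No contact after all attempts = 12 + 90 = 102
Out of scope = 84 + 61 = 145
Num = 170
Known eligible = 170 + 17 + 71 + 102 + 25 = 385
e = 385 / (385 + 145) = 385 / 530 = 0.7264
e × U = 0.7264 × 55 = 39.95
Denom = 385 + 39.95 = 424.95
RR3 = 170 / 424.95 = 0.4000

40.0%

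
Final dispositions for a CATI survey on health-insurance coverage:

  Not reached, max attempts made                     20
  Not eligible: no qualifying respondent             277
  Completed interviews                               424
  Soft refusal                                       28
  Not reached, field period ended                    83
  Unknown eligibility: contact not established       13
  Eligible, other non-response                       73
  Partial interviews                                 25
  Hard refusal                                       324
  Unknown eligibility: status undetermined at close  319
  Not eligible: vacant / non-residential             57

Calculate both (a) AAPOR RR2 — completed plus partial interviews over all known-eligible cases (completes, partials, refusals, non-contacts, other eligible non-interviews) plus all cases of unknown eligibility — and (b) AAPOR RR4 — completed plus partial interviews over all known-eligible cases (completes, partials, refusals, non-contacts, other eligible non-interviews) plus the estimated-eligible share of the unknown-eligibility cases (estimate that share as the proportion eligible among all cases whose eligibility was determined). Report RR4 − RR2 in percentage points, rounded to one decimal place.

2.4

Refusals = 324 + 28 = 352
Never reached = 83 + 20 = 103
Undetermined eligibility = 13 + 319 = 332
Ineligible = 277 + 57 = 334
Top: 424 + 25 = 449
Denominator: 424 + 25 + 352 + 103 + 73 + 332 = 1309
RR2 = 449 / 1309 = 0.3430
Eligible (known): 424 + 25 + 352 + 103 + 73 = 977
e = 977 / (977 + 334) = 977 / 1311 = 0.7452
e × U: 0.7452 × 332 = 247.41
Denominator: 977 + 247.41 = 1224.41
RR4 = 449 / 1224.41 = 0.3667
Difference = 36.67 − 34.30 = 2.37 percentage points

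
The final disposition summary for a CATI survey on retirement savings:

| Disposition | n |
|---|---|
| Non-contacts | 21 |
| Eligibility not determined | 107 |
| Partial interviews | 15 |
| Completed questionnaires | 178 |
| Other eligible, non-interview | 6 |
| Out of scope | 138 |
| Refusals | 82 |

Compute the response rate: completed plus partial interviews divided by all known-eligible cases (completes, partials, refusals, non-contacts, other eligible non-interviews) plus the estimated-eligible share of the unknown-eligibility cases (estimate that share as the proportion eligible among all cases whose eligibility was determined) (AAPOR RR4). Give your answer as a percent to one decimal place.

51.4%

Num → 178 + 15 = 193
Determined eligible → 178 + 15 + 82 + 21 + 6 = 302
e = 302 / (302 + 138) = 302 / 440 = 0.6864
e × U → 0.6864 × 107 = 73.44
Denom → 302 + 73.44 = 375.44
RR4 = 193 / 375.44 = 0.5141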